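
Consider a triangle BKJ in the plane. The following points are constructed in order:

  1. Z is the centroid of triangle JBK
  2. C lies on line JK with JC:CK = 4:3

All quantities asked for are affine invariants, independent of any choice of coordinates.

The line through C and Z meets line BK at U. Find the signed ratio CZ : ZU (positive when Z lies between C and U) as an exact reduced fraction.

Work in coordinates with B = (0, 0), K = (1, 0), J = (0, 1).
1. Z is the centroid of triangle JBK ⇒ Z = (1/3, 1/3)
2. C lies on line JK with JC:CK = 4:3 ⇒ C = (4/7, 3/7)
line CZ meets BK at U = (-1/2, 0)
Z = C + t·(U−C) with t = 2/9, so CZ:ZU = 2/9:7/9

CZ:ZU = 2/7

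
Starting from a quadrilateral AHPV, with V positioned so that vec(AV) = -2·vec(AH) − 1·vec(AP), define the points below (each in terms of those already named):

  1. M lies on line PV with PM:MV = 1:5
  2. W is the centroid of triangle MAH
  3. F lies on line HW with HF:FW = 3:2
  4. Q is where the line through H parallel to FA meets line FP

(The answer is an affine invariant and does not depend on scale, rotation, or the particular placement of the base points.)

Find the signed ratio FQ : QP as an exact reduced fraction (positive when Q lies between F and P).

Set A = (0, 0), H = (1, 0), P = (0, 1), V = (-2, -1); any affine frame gives the same invariant.
1. M lies on line PV with PM:MV = 1:5 ⇒ M = (-1/3, 2/3)
2. W is the centroid of triangle MAH ⇒ W = (2/9, 2/9)
3. F lies on line HW with HF:FW = 3:2 ⇒ F = (8/15, 2/15)
4. Q is where the line through H parallel to FA meets line FP ⇒ Q = (2/3, -1/12)
Q = F + t·(P−F) with t = -1/4, so FQ:QP = t:(1−t) = -1/4:5/4

FQ:QP = -1/5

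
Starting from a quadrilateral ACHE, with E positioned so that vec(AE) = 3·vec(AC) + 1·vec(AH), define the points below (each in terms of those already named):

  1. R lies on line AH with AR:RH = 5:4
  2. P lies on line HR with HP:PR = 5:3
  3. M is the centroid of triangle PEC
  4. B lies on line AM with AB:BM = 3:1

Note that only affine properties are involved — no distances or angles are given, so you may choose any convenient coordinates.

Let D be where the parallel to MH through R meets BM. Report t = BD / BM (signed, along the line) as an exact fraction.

t = -7/9

Choose coordinates A = (0, 0), C = (1, 0), H = (0, 1), E = (3, 1).
1. R lies on line AH with AR:RH = 5:4 ⇒ R = (0, 5/9)
2. P lies on line HR with HP:PR = 5:3 ⇒ P = (0, 13/18)
3. M is the centroid of triangle PEC ⇒ M = (4/3, 31/54)
4. B lies on line AM with AB:BM = 3:1 ⇒ B = (1, 31/72)
through R parallel to MH: direction (-4/3, 23/54); meets BM at D = (20/27, 155/486)
D = B + t·(M−B) with t = -7/9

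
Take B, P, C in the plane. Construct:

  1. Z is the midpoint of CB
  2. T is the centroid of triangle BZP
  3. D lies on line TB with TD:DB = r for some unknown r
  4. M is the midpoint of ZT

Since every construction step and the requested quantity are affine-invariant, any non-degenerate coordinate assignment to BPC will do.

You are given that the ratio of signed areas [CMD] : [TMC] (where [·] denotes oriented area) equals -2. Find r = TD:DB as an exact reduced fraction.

Work in coordinates with B = (0, 0), P = (1, 0), C = (0, 1).
1. Z is the midpoint of CB ⇒ Z = (0, 1/2)
2. T is the centroid of triangle BZP ⇒ T = (1/3, 1/6)
3. With TD:DB = r, write λ = r/(r+1) so D = T + λ·(B−T); D is affine-linear in λ
4. M is the midpoint of ZT ⇒ M = (1/6, 1/3)
Every point depending on D is an affine combination of D and λ-independent points, so each such coordinate is linear in λ; the λ² term in each signed area is a multiple of (B−T)×(B−T) = 0, so 2·[CMD] and 2·[TMC] are each linear in λ. Evaluating at λ=0 and λ=1:
  2·[CMD] = -1/4·λ + 1/12,   2·[TMC] = -1/12
So [CMD]:[TMC] = (-1/4·λ + 1/12) / (-1/12). Setting this equal to -2:
  -1/4·λ + 1/12 = -2·(-1/12)  ⇒  λ = -1/3
Then r = λ/(1−λ) = (-1/3)/(4/3) = -1/4. Check: with r = -1/4, D = (4/9, 2/9) and [CMD]:[TMC] = -2 as required.

r = -1/4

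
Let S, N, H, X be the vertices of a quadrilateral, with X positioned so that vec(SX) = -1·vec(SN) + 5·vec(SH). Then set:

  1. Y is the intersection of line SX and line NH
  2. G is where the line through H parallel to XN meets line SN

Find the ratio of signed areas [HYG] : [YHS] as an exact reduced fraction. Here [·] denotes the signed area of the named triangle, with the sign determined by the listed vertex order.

Assign S = (0, 0), N = (1, 0), H = (0, 1), X = (-1, 5) — the answer is frame-independent, so this choice is without loss of generality.
1. Y is the intersection of line SX and line NH ⇒ Y = (-1/4, 5/4)
2. G is where the line through H parallel to XN meets line SN ⇒ G = (2/5, 0)
2·[HYG] = 3/20, 2·[YHS] = -1/4
[HYG]:[YHS] = 3/20:-1/4 = -3/5

[HYG]:[YHS] = -3/5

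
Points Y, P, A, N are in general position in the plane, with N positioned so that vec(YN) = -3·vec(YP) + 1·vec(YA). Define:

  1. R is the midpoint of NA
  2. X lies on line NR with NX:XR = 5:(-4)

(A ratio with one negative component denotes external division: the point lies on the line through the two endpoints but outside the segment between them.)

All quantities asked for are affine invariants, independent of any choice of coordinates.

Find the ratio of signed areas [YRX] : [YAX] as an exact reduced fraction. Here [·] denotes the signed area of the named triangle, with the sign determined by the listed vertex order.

[YRX]:[YAX] = 4/3

Work in coordinates with Y = (0, 0), P = (1, 0), A = (0, 1), N = (-3, 1).
1. R is the midpoint of NA ⇒ R = (-3/2, 1)
2. X lies on line NR with NX:XR = 5:(-4) ⇒ X = (9/2, 1)
2·[YRX] = -6, 2·[YAX] = -9/2
[YRX]:[YAX] = -6:-9/2 = 4/3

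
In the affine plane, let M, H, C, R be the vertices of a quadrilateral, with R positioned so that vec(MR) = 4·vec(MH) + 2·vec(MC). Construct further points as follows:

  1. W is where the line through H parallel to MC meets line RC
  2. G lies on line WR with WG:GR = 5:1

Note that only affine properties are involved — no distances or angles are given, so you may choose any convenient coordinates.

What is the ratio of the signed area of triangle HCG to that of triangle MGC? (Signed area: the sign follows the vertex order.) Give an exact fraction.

[HCG]:[MGC] = -5/4

Work in coordinates with M = (0, 0), H = (1, 0), C = (0, 1), R = (4, 2).
1. W is where the line through H parallel to MC meets line RC ⇒ W = (1, 5/4)
2. G lies on line WR with WG:GR = 5:1 ⇒ G = (7/2, 15/8)
2·[HCG] = -35/8, 2·[MGC] = 7/2
[HCG]:[MGC] = -35/8:7/2 = -5/4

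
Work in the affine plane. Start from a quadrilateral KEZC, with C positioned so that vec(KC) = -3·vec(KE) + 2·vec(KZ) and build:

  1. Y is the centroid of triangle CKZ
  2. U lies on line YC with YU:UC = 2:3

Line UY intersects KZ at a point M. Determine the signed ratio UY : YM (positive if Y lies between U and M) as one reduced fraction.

UY:YM = 4/5

Work in coordinates with K = (0, 0), E = (1, 0), Z = (0, 1), C = (-3, 2).
1. Y is the centroid of triangle CKZ ⇒ Y = (-1, 1)
2. U lies on line YC with YU:UC = 2:3 ⇒ U = (-9/5, 7/5)
line UY meets KZ at M = (0, 1/2)
Y = U + t·(M−U) with t = 4/9, so UY:YM = 4/9:5/9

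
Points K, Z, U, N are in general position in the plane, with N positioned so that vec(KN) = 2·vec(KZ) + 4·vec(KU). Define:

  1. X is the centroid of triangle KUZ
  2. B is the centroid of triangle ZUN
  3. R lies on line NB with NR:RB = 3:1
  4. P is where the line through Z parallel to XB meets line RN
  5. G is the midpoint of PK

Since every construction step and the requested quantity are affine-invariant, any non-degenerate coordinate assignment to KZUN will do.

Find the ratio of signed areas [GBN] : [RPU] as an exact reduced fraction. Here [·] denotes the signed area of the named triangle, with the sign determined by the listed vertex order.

[GBN]:[RPU] = -4/105

Work in coordinates with K = (0, 0), Z = (1, 0), U = (0, 1), N = (2, 4).
1. X is the centroid of triangle KUZ ⇒ X = (1/3, 1/3)
2. B is the centroid of triangle ZUN ⇒ B = (1, 5/3)
3. R lies on line NB with NR:RB = 3:1 ⇒ R = (5/4, 9/4)
4. P is where the line through Z parallel to XB meets line RN ⇒ P = (-4, -10)
5. G is the midpoint of PK ⇒ G = (-2, -5)
2·[GBN] = 1/3, 2·[RPU] = -35/4
[GBN]:[RPU] = 1/3:-35/4 = -4/105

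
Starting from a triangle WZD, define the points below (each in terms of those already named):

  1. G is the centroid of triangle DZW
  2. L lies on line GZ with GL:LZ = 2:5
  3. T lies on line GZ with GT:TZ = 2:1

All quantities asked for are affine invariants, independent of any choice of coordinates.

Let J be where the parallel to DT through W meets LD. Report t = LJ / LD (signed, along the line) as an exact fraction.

Assign W = (0, 0), Z = (1, 0), D = (0, 1) — the answer is frame-independent, so this choice is without loss of generality.
1. G is the centroid of triangle DZW ⇒ G = (1/3, 1/3)
2. L lies on line GZ with GL:LZ = 2:5 ⇒ L = (11/21, 5/21)
3. T lies on line GZ with GT:TZ = 2:1 ⇒ T = (7/9, 1/9)
through W parallel to DT: direction (7/9, -8/9); meets LD at J = (77/24, -11/3)
J = L + t·(D−L) with t = -41/8

t = -41/8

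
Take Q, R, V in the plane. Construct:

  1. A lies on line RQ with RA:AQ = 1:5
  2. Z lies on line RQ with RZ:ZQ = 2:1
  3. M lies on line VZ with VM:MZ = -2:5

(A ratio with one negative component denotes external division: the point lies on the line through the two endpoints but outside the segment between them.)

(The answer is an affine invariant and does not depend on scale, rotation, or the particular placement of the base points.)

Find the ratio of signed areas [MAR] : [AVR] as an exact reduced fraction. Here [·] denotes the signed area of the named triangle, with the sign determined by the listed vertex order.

[MAR]:[AVR] = -5/3

Assign Q = (0, 0), R = (1, 0), V = (0, 1) — the answer is frame-independent, so this choice is without loss of generality.
1. A lies on line RQ with RA:AQ = 1:5 ⇒ A = (5/6, 0)
2. Z lies on line RQ with RZ:ZQ = 2:1 ⇒ Z = (1/3, 0)
3. M lies on line VZ with VM:MZ = -2:5 ⇒ M = (-2/9, 5/3)
2·[MAR] = 5/18, 2·[AVR] = -1/6
[MAR]:[AVR] = 5/18:-1/6 = -5/3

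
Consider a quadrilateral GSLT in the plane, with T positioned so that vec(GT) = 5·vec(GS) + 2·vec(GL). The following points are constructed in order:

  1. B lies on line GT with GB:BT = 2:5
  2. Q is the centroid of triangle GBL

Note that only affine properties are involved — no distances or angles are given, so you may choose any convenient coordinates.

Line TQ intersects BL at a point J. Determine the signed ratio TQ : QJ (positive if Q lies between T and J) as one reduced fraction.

TQ:QJ = -17/2

Assign G = (0, 0), S = (1, 0), L = (0, 1), T = (5, 2) — the answer is frame-independent, so this choice is without loss of generality.
1. B lies on line GT with GB:BT = 2:5 ⇒ B = (10/7, 4/7)
2. Q is the centroid of triangle GBL ⇒ Q = (10/21, 11/21)
line TQ meets BL at J = (120/119, 83/119)
Q = T + t·(J−T) with t = 17/15, so TQ:QJ = 17/15:-2/15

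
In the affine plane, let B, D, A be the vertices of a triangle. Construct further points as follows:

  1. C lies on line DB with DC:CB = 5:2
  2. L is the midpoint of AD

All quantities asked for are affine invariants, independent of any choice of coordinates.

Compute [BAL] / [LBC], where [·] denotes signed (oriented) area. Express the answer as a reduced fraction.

Work in coordinates with B = (0, 0), D = (1, 0), A = (0, 1).
1. C lies on line DB with DC:CB = 5:2 ⇒ C = (2/7, 0)
2. L is the midpoint of AD ⇒ L = (1/2, 1/2)
2·[BAL] = -1/2, 2·[LBC] = 1/7
[BAL]:[LBC] = -1/2:1/7 = -7/2

[BAL]:[LBC] = -7/2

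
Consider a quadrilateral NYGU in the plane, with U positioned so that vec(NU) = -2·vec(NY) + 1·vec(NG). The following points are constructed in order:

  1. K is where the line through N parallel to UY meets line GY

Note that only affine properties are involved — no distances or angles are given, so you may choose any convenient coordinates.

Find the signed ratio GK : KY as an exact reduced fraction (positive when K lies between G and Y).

Work in coordinates with N = (0, 0), Y = (1, 0), G = (0, 1), U = (-2, 1).
1. K is where the line through N parallel to UY meets line GY ⇒ K = (3/2, -1/2)
K = G + t·(Y−G) with t = 3/2, so GK:KY = t:(1−t) = 3/2:-1/2

GK:KY = -3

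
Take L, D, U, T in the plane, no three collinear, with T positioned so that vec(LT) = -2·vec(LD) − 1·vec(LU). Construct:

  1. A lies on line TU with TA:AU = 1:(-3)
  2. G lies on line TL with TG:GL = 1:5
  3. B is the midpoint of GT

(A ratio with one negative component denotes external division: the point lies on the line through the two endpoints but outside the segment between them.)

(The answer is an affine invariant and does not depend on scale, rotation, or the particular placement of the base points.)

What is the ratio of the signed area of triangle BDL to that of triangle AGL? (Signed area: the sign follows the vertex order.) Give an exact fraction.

Assign L = (0, 0), D = (1, 0), U = (0, 1), T = (-2, -1) — the answer is frame-independent, so this choice is without loss of generality.
1. A lies on line TU with TA:AU = 1:(-3) ⇒ A = (-3, -2)
2. G lies on line TL with TG:GL = 1:5 ⇒ G = (-5/3, -5/6)
3. B is the midpoint of GT ⇒ B = (-11/6, -11/12)
2·[BDL] = 11/12, 2·[AGL] = -5/6
[BDL]:[AGL] = 11/12:-5/6 = -11/10

[BDL]:[AGL] = -11/10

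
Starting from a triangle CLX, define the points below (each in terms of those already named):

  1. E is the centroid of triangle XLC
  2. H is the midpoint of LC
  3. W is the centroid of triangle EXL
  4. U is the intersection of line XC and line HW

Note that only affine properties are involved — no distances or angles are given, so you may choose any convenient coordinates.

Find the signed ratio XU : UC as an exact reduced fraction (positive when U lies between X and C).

Set C = (0, 0), L = (1, 0), X = (0, 1); any affine frame gives the same invariant.
1. E is the centroid of triangle XLC ⇒ E = (1/3, 1/3)
2. H is the midpoint of LC ⇒ H = (1/2, 0)
3. W is the centroid of triangle EXL ⇒ W = (4/9, 4/9)
4. U is the intersection of line XC and line HW ⇒ U = (0, 4)
U = X + t·(C−X) with t = -3, so XU:UC = t:(1−t) = -3:4

XU:UC = -3/4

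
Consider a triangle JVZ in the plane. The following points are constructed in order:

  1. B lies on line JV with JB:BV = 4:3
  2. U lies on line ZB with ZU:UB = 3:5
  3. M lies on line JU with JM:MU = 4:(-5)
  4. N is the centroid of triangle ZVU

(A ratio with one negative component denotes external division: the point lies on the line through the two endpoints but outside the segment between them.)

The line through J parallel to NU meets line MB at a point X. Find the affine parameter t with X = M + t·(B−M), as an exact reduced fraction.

Choose coordinates J = (0, 0), V = (1, 0), Z = (0, 1).
1. B lies on line JV with JB:BV = 4:3 ⇒ B = (4/7, 0)
2. U lies on line ZB with ZU:UB = 3:5 ⇒ U = (3/14, 5/8)
3. M lies on line JU with JM:MU = 4:(-5) ⇒ M = (-6/7, -5/2)
4. N is the centroid of triangle ZVU ⇒ N = (17/42, 13/24)
through J parallel to NU: direction (-4/21, 1/12); meets MB at X = (16/35, -1/5)
X = M + t·(B−M) with t = 23/25

t = 23/25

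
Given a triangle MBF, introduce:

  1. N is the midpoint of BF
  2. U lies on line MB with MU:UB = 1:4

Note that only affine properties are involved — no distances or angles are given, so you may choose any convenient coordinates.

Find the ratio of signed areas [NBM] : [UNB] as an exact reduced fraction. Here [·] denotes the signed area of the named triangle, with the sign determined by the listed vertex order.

[NBM]:[UNB] = 5/4

Set M = (0, 0), B = (1, 0), F = (0, 1); any affine frame gives the same invariant.
1. N is the midpoint of BF ⇒ N = (1/2, 1/2)
2. U lies on line MB with MU:UB = 1:4 ⇒ U = (1/5, 0)
2·[NBM] = -1/2, 2·[UNB] = -2/5
[NBM]:[UNB] = -1/2:-2/5 = 5/4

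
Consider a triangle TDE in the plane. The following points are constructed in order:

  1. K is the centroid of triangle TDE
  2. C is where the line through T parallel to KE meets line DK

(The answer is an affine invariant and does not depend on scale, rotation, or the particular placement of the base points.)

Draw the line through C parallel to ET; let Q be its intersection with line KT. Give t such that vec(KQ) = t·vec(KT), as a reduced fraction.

Set T = (0, 0), D = (1, 0), E = (0, 1); any affine frame gives the same invariant.
1. K is the centroid of triangle TDE ⇒ K = (1/3, 1/3)
2. C is where the line through T parallel to KE meets line DK ⇒ C = (-1/3, 2/3)
through C parallel to ET: direction (0, -1); meets KT at Q = (-1/3, -1/3)
Q = K + t·(T−K) with t = 2

t = 2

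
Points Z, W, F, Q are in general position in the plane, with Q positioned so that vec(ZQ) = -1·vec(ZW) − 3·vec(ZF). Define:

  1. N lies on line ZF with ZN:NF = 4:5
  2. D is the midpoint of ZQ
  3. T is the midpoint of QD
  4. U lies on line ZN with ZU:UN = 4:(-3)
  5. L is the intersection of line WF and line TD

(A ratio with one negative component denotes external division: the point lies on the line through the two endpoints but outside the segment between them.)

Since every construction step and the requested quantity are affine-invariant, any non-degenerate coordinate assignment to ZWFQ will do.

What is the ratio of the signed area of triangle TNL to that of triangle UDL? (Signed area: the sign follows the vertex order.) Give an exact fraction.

[TNL]:[UDL] = -1/3

Set Z = (0, 0), W = (1, 0), F = (0, 1), Q = (-1, -3); any affine frame gives the same invariant.
1. N lies on line ZF with ZN:NF = 4:5 ⇒ N = (0, 4/9)
2. D is the midpoint of ZQ ⇒ D = (-1/2, -3/2)
3. T is the midpoint of QD ⇒ T = (-3/4, -9/4)
4. U lies on line ZN with ZU:UN = 4:(-3) ⇒ U = (0, 16/9)
5. L is the intersection of line WF and line TD ⇒ L = (1/4, 3/4)
2·[TNL] = -4/9, 2·[UDL] = 4/3
[TNL]:[UDL] = -4/9:4/3 = -1/3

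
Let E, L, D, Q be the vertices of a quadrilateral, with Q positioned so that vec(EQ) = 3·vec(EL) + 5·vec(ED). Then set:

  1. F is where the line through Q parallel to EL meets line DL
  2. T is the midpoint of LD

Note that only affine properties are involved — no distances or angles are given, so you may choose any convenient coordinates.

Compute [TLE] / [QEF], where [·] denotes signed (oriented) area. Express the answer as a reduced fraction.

Set E = (0, 0), L = (1, 0), D = (0, 1), Q = (3, 5); any affine frame gives the same invariant.
1. F is where the line through Q parallel to EL meets line DL ⇒ F = (-4, 5)
2. T is the midpoint of LD ⇒ T = (1/2, 1/2)
2·[TLE] = -1/2, 2·[QEF] = -35
[TLE]:[QEF] = -1/2:-35 = 1/70

[TLE]:[QEF] = 1/70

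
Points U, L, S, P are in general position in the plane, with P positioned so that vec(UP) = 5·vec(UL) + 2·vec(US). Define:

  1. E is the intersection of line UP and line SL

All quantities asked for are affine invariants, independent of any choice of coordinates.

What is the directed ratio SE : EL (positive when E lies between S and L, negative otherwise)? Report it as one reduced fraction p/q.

Set U = (0, 0), L = (1, 0), S = (0, 1), P = (5, 2); any affine frame gives the same invariant.
1. E is the intersection of line UP and line SL ⇒ E = (5/7, 2/7)
E = S + t·(L−S) with t = 5/7, so SE:EL = t:(1−t) = 5/7:2/7

SE:EL = 5/2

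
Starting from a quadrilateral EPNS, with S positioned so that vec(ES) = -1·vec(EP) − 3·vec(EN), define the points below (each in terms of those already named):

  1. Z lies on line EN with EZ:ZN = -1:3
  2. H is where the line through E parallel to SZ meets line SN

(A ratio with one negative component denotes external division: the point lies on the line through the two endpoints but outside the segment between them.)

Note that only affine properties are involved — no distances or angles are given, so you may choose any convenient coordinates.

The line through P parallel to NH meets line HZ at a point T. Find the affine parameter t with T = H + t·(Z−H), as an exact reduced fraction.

t = 10/3

Set E = (0, 0), P = (1, 0), N = (0, 1), S = (-1, -3); any affine frame gives the same invariant.
1. Z lies on line EN with EZ:ZN = -1:3 ⇒ Z = (0, -1/2)
2. H is where the line through E parallel to SZ meets line SN ⇒ H = (-2/3, -5/3)
through P parallel to NH: direction (-2/3, -8/3); meets HZ at T = (14/9, 20/9)
T = H + t·(Z−H) with t = 10/3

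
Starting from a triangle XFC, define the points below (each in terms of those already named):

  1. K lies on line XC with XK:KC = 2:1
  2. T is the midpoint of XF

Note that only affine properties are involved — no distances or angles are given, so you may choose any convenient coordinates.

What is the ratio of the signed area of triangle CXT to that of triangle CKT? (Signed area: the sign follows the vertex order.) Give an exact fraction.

[CXT]:[CKT] = 3

Work in coordinates with X = (0, 0), F = (1, 0), C = (0, 1).
1. K lies on line XC with XK:KC = 2:1 ⇒ K = (0, 2/3)
2. T is the midpoint of XF ⇒ T = (1/2, 0)
2·[CXT] = 1/2, 2·[CKT] = 1/6
[CXT]:[CKT] = 1/2:1/6 = 3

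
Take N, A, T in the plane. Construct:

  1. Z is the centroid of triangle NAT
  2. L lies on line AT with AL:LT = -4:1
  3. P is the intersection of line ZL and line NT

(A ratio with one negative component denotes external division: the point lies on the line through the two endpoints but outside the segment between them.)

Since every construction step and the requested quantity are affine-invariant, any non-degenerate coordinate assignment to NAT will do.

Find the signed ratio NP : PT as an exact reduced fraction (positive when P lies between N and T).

Work in coordinates with N = (0, 0), A = (1, 0), T = (0, 1).
1. Z is the centroid of triangle NAT ⇒ Z = (1/3, 1/3)
2. L lies on line AT with AL:LT = -4:1 ⇒ L = (-1/3, 4/3)
3. P is the intersection of line ZL and line NT ⇒ P = (0, 5/6)
P = N + t·(T−N) with t = 5/6, so NP:PT = t:(1−t) = 5/6:1/6

NP:PT = 5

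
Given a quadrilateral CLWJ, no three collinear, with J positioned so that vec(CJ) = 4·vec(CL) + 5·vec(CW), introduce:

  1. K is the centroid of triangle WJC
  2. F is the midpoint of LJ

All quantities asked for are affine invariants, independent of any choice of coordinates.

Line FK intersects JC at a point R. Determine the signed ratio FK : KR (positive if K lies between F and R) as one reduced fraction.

FK:KR = -23/8

Set C = (0, 0), L = (1, 0), W = (0, 1), J = (4, 5); any affine frame gives the same invariant.
1. K is the centroid of triangle WJC ⇒ K = (4/3, 2)
2. F is the midpoint of LJ ⇒ F = (5/2, 5/2)
line FK meets JC at R = (40/23, 50/23)
K = F + t·(R−F) with t = 23/15, so FK:KR = 23/15:-8/15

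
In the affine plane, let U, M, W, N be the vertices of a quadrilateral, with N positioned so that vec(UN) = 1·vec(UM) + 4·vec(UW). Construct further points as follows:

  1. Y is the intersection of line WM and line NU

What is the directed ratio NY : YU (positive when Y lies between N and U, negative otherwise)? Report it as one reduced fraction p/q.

NY:YU = 4

Set U = (0, 0), M = (1, 0), W = (0, 1), N = (1, 4); any affine frame gives the same invariant.
1. Y is the intersection of line WM and line NU ⇒ Y = (1/5, 4/5)
Y = N + t·(U−N) with t = 4/5, so NY:YU = t:(1−t) = 4/5:1/5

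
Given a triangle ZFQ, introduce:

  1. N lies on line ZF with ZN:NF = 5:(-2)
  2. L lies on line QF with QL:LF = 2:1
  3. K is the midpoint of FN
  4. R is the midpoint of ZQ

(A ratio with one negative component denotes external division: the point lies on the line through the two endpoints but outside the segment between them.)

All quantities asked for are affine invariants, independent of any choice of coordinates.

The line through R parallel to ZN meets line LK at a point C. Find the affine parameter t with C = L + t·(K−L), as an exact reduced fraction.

Choose coordinates Z = (0, 0), F = (1, 0), Q = (0, 1).
1. N lies on line ZF with ZN:NF = 5:(-2) ⇒ N = (5/3, 0)
2. L lies on line QF with QL:LF = 2:1 ⇒ L = (2/3, 1/3)
3. K is the midpoint of FN ⇒ K = (4/3, 0)
4. R is the midpoint of ZQ ⇒ R = (0, 1/2)
through R parallel to ZN: direction (5/3, 0); meets LK at C = (1/3, 1/2)
C = L + t·(K−L) with t = -1/2

t = -1/2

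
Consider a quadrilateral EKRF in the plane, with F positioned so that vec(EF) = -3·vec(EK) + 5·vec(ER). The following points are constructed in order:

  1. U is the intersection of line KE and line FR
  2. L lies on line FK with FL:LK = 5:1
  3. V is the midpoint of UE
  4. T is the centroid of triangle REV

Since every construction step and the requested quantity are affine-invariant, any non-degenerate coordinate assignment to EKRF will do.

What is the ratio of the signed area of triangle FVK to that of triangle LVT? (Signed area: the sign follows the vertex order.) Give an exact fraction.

Choose coordinates E = (0, 0), K = (1, 0), R = (0, 1), F = (-3, 5).
1. U is the intersection of line KE and line FR ⇒ U = (3/4, 0)
2. L lies on line FK with FL:LK = 5:1 ⇒ L = (1/3, 5/6)
3. V is the midpoint of UE ⇒ V = (3/8, 0)
4. T is the centroid of triangle REV ⇒ T = (1/8, 1/3)
2·[FVK] = 25/8, 2·[LVT] = -7/36
[FVK]:[LVT] = 25/8:-7/36 = -225/14

[FVK]:[LVT] = -225/14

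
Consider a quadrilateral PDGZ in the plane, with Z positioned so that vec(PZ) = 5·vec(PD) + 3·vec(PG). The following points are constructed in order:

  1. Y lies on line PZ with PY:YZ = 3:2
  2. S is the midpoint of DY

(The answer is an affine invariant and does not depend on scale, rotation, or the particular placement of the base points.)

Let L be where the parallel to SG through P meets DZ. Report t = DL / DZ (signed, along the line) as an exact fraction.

Work in coordinates with P = (0, 0), D = (1, 0), G = (0, 1), Z = (5, 3).
1. Y lies on line PZ with PY:YZ = 3:2 ⇒ Y = (3, 9/5)
2. S is the midpoint of DY ⇒ S = (2, 9/10)
through P parallel to SG: direction (-2, 1/10); meets DZ at L = (15/16, -3/64)
L = D + t·(Z−D) with t = -1/64

t = -1/64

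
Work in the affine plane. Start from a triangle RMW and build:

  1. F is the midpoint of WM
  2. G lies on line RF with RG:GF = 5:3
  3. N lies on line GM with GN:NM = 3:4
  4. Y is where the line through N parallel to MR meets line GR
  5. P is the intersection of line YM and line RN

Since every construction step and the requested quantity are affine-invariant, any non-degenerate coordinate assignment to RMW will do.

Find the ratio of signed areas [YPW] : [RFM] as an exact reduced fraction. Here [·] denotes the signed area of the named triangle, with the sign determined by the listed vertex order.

[YPW]:[RFM] = -27/70

Set R = (0, 0), M = (1, 0), W = (0, 1); any affine frame gives the same invariant.
1. F is the midpoint of WM ⇒ F = (1/2, 1/2)
2. G lies on line RF with RG:GF = 5:3 ⇒ G = (5/16, 5/16)
3. N lies on line GM with GN:NM = 3:4 ⇒ N = (17/28, 5/28)
4. Y is where the line through N parallel to MR meets line GR ⇒ Y = (5/28, 5/28)
5. P is the intersection of line YM and line RN ⇒ P = (17/40, 1/8)
2·[YPW] = 27/140, 2·[RFM] = -1/2
[YPW]:[RFM] = 27/140:-1/2 = -27/70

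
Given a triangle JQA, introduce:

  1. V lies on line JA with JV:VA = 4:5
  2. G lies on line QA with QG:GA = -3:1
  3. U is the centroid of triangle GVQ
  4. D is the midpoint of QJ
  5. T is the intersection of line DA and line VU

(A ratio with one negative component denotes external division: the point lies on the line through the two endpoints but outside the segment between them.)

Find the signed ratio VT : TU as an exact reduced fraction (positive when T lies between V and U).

Set J = (0, 0), Q = (1, 0), A = (0, 1); any affine frame gives the same invariant.
1. V lies on line JA with JV:VA = 4:5 ⇒ V = (0, 4/9)
2. G lies on line QA with QG:GA = -3:1 ⇒ G = (-1/2, 3/2)
3. U is the centroid of triangle GVQ ⇒ U = (1/6, 35/54)
4. D is the midpoint of QJ ⇒ D = (1/2, 0)
5. T is the intersection of line DA and line VU ⇒ T = (5/29, 19/29)
T = V + t·(U−V) with t = 30/29, so VT:TU = t:(1−t) = 30/29:-1/29

VT:TU = -30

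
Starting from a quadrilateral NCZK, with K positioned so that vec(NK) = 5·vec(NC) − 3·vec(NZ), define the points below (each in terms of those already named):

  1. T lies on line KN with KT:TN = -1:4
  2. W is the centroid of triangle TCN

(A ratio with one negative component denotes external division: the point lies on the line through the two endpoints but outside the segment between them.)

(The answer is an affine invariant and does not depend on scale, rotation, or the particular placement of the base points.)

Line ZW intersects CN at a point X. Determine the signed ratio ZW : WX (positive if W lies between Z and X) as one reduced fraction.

ZW:WX = -7/4

Choose coordinates N = (0, 0), C = (1, 0), Z = (0, 1), K = (5, -3).
1. T lies on line KN with KT:TN = -1:4 ⇒ T = (20/3, -4)
2. W is the centroid of triangle TCN ⇒ W = (23/9, -4/3)
line ZW meets CN at X = (23/21, 0)
W = Z + t·(X−Z) with t = 7/3, so ZW:WX = 7/3:-4/3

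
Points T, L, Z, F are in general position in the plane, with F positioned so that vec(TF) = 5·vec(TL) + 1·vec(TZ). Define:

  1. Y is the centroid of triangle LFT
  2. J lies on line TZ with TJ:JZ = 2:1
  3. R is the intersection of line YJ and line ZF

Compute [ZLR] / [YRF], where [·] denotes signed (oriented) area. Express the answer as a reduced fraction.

Set T = (0, 0), L = (1, 0), Z = (0, 1), F = (5, 1); any affine frame gives the same invariant.
1. Y is the centroid of triangle LFT ⇒ Y = (2, 1/3)
2. J lies on line TZ with TJ:JZ = 2:1 ⇒ J = (0, 2/3)
3. R is the intersection of line YJ and line ZF ⇒ R = (-2, 1)
2·[ZLR] = -2, 2·[YRF] = -14/3
[ZLR]:[YRF] = -2:-14/3 = 3/7

[ZLR]:[YRF] = 3/7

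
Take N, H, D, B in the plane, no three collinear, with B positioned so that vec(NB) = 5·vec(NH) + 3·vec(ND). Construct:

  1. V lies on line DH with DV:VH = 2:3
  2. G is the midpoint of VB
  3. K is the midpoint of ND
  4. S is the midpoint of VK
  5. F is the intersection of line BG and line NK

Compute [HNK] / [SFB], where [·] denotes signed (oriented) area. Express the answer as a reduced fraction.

[HNK]:[SFB] = -46/25

Choose coordinates N = (0, 0), H = (1, 0), D = (0, 1), B = (5, 3).
1. V lies on line DH with DV:VH = 2:3 ⇒ V = (2/5, 3/5)
2. G is the midpoint of VB ⇒ G = (27/10, 9/5)
3. K is the midpoint of ND ⇒ K = (0, 1/2)
4. S is the midpoint of VK ⇒ S = (1/5, 11/20)
5. F is the intersection of line BG and line NK ⇒ F = (0, 9/23)
2·[HNK] = -1/2, 2·[SFB] = 25/92
[HNK]:[SFB] = -1/2:25/92 = -46/25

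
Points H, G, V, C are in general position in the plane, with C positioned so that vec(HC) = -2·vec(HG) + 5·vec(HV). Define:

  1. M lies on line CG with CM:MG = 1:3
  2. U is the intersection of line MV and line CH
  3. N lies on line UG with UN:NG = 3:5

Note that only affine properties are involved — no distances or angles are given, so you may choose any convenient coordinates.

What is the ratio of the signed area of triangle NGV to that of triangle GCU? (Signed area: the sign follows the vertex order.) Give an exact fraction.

Choose coordinates H = (0, 0), G = (1, 0), V = (0, 1), C = (-2, 5).
1. M lies on line CG with CM:MG = 1:3 ⇒ M = (-5/4, 15/4)
2. U is the intersection of line MV and line CH ⇒ U = (-10/3, 25/3)
3. N lies on line UG with UN:NG = 3:5 ⇒ N = (-41/24, 125/24)
2·[NGV] = -5/2, 2·[GCU] = -10/3
[NGV]:[GCU] = -5/2:-10/3 = 3/4

[NGV]:[GCU] = 3/4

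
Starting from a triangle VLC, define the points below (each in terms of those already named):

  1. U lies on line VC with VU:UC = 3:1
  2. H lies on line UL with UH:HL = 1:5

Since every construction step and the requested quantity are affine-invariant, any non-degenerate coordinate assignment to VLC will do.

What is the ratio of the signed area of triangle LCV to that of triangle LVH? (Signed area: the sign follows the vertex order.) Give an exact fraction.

Set V = (0, 0), L = (1, 0), C = (0, 1); any affine frame gives the same invariant.
1. U lies on line VC with VU:UC = 3:1 ⇒ U = (0, 3/4)
2. H lies on line UL with UH:HL = 1:5 ⇒ H = (1/6, 5/8)
2·[LCV] = 1, 2·[LVH] = -5/8
[LCV]:[LVH] = 1:-5/8 = -8/5

[LCV]:[LVH] = -8/5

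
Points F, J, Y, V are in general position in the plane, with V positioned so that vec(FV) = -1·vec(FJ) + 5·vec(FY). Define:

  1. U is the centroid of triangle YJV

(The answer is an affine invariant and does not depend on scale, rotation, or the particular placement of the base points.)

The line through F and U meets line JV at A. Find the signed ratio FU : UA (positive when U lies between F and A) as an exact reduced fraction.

FU:UA = 4

Assign F = (0, 0), J = (1, 0), Y = (0, 1), V = (-1, 5) — the answer is frame-independent, so this choice is without loss of generality.
1. U is the centroid of triangle YJV ⇒ U = (0, 2)
line FU meets JV at A = (0, 5/2)
U = F + t·(A−F) with t = 4/5, so FU:UA = 4/5:1/5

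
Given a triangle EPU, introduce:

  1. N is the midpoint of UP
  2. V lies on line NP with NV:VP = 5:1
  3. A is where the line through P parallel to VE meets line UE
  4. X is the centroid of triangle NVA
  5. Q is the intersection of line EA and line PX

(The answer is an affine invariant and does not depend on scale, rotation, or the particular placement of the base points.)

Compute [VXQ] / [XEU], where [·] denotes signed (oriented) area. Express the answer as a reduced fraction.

Assign E = (0, 0), P = (1, 0), U = (0, 1) — the answer is frame-independent, so this choice is without loss of generality.
1. N is the midpoint of UP ⇒ N = (1/2, 1/2)
2. V lies on line NP with NV:VP = 5:1 ⇒ V = (11/12, 1/12)
3. A is where the line through P parallel to VE meets line UE ⇒ A = (0, -1/11)
4. X is the centroid of triangle NVA ⇒ X = (17/36, 65/396)
5. Q is the intersection of line EA and line PX ⇒ Q = (0, 65/209)
2·[VXQ] = -17/627, 2·[XEU] = -17/36
[VXQ]:[XEU] = -17/627:-17/36 = 12/209

[VXQ]:[XEU] = 12/209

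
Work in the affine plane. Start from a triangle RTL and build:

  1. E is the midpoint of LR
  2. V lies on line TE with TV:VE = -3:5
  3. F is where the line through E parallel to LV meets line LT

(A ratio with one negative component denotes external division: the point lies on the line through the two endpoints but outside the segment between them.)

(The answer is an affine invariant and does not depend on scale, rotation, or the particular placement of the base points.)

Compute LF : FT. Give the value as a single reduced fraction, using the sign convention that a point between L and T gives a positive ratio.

LF:FT = -5/2

Choose coordinates R = (0, 0), T = (1, 0), L = (0, 1).
1. E is the midpoint of LR ⇒ E = (0, 1/2)
2. V lies on line TE with TV:VE = -3:5 ⇒ V = (5/2, -3/4)
3. F is where the line through E parallel to LV meets line LT ⇒ F = (5/3, -2/3)
F = L + t·(T−L) with t = 5/3, so LF:FT = t:(1−t) = 5/3:-2/3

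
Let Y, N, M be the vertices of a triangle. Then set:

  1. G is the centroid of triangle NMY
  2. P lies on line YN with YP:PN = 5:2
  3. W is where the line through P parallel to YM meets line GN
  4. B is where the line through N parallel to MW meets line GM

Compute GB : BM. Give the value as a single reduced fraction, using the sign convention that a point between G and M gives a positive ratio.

GB:BM = -7/3

Set Y = (0, 0), N = (1, 0), M = (0, 1); any affine frame gives the same invariant.
1. G is the centroid of triangle NMY ⇒ G = (1/3, 1/3)
2. P lies on line YN with YP:PN = 5:2 ⇒ P = (5/7, 0)
3. W is where the line through P parallel to YM meets line GN ⇒ W = (5/7, 1/7)
4. B is where the line through N parallel to MW meets line GM ⇒ B = (-1/4, 3/2)
B = G + t·(M−G) with t = 7/4, so GB:BM = t:(1−t) = 7/4:-3/4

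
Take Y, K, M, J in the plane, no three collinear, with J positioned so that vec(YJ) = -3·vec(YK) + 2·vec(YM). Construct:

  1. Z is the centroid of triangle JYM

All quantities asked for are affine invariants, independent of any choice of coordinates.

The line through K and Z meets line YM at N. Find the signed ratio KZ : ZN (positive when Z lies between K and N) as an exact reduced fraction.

Work in coordinates with Y = (0, 0), K = (1, 0), M = (0, 1), J = (-3, 2).
1. Z is the centroid of triangle JYM ⇒ Z = (-1, 1)
line KZ meets YM at N = (0, 1/2)
Z = K + t·(N−K) with t = 2, so KZ:ZN = 2:-1

KZ:ZN = -2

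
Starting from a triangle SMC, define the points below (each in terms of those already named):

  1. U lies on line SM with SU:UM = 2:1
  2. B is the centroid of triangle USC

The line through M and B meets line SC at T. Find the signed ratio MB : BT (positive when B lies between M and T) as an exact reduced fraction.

Work in coordinates with S = (0, 0), M = (1, 0), C = (0, 1).
1. U lies on line SM with SU:UM = 2:1 ⇒ U = (2/3, 0)
2. B is the centroid of triangle USC ⇒ B = (2/9, 1/3)
line MB meets SC at T = (0, 3/7)
B = M + t·(T−M) with t = 7/9, so MB:BT = 7/9:2/9

MB:BT = 7/2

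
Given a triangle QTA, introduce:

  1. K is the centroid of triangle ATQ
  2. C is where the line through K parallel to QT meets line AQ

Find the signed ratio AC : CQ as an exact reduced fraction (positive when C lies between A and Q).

Set Q = (0, 0), T = (1, 0), A = (0, 1); any affine frame gives the same invariant.
1. K is the centroid of triangle ATQ ⇒ K = (1/3, 1/3)
2. C is where the line through K parallel to QT meets line AQ ⇒ C = (0, 1/3)
C = A + t·(Q−A) with t = 2/3, so AC:CQ = t:(1−t) = 2/3:1/3

AC:CQ = 2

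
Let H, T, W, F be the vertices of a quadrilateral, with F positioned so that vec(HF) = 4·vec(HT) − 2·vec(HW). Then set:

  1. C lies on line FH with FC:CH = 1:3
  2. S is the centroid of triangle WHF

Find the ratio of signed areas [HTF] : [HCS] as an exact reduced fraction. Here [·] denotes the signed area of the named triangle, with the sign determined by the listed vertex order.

[HTF]:[HCS] = -2

Choose coordinates H = (0, 0), T = (1, 0), W = (0, 1), F = (4, -2).
1. C lies on line FH with FC:CH = 1:3 ⇒ C = (3, -3/2)
2. S is the centroid of triangle WHF ⇒ S = (4/3, -1/3)
2·[HTF] = -2, 2·[HCS] = 1
[HTF]:[HCS] = -2:1 = -2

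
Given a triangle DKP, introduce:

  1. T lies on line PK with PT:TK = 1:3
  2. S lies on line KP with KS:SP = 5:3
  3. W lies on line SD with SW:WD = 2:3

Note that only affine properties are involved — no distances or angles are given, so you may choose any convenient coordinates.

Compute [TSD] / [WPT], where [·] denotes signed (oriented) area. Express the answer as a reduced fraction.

[TSD]:[WPT] = 5/4

Set D = (0, 0), K = (1, 0), P = (0, 1); any affine frame gives the same invariant.
1. T lies on line PK with PT:TK = 1:3 ⇒ T = (1/4, 3/4)
2. S lies on line KP with KS:SP = 5:3 ⇒ S = (3/8, 5/8)
3. W lies on line SD with SW:WD = 2:3 ⇒ W = (9/40, 3/8)
2·[TSD] = -1/8, 2·[WPT] = -1/10
[TSD]:[WPT] = -1/8:-1/10 = 5/4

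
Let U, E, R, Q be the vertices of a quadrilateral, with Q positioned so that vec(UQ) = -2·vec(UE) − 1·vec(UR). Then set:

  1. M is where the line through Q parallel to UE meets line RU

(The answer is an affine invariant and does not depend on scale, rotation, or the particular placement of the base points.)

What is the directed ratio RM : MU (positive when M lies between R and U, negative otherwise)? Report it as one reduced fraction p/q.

Assign U = (0, 0), E = (1, 0), R = (0, 1), Q = (-2, -1) — the answer is frame-independent, so this choice is without loss of generality.
1. M is where the line through Q parallel to UE meets line RU ⇒ M = (0, -1)
M = R + t·(U−R) with t = 2, so RM:MU = t:(1−t) = 2:-1

RM:MU = -2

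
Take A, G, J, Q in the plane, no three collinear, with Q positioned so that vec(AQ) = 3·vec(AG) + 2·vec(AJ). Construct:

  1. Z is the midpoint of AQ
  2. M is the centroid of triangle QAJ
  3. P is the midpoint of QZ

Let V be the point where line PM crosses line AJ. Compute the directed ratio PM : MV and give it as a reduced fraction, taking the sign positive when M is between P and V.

PM:MV = 5/4

Set A = (0, 0), G = (1, 0), J = (0, 1), Q = (3, 2); any affine frame gives the same invariant.
1. Z is the midpoint of AQ ⇒ Z = (3/2, 1)
2. M is the centroid of triangle QAJ ⇒ M = (1, 1)
3. P is the midpoint of QZ ⇒ P = (9/4, 3/2)
line PM meets AJ at V = (0, 3/5)
M = P + t·(V−P) with t = 5/9, so PM:MV = 5/9:4/9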